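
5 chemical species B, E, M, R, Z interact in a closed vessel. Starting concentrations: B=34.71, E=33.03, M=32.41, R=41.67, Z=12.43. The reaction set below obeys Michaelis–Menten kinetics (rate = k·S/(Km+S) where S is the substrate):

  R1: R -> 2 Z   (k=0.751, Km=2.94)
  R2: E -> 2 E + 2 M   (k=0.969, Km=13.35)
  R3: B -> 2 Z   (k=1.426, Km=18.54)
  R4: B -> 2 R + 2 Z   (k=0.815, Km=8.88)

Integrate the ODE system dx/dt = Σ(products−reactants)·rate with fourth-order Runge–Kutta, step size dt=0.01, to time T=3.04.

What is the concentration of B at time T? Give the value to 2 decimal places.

B at T = 30.01

RK4 with dt=0.01: 304 steps to T=3.04. Trajectory (selected grid times):
t=0.00: B=34.71 E=33.03 M=32.41 R=41.67 Z=12.43
t=0.34: B=34.17 E=33.26 M=32.88 R=41.87 Z=13.98
t=0.68: B=33.64 E=33.50 M=33.35 R=42.07 Z=15.52
t=1.01: B=33.13 E=33.73 M=33.81 R=42.27 Z=17.01
t=1.35: B=32.60 E=33.97 M=34.28 R=42.46 Z=18.55
t=1.69: B=32.07 E=34.20 M=34.75 R=42.66 Z=20.08
t=2.03: B=31.55 E=34.44 M=35.23 R=42.85 Z=21.60
t=2.36: B=31.04 E=34.67 M=35.69 R=43.04 Z=23.07
t=2.70: B=30.53 E=34.91 M=36.17 R=43.23 Z=24.59
t=3.04: B=30.01 E=35.15 M=36.64 R=43.42 Z=26.10
Read off B at T=3.04: 30.01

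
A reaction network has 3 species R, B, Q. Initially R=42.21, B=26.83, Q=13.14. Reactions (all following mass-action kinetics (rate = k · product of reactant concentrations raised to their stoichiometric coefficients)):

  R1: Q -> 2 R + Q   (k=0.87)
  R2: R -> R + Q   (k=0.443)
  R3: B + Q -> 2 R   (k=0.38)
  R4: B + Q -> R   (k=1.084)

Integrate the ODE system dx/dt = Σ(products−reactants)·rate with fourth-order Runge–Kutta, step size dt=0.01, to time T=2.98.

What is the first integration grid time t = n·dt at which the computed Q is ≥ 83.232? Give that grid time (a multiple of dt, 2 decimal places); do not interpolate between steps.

Threshold first reached at t = 2.18

RK4 with dt=0.01: 298 steps to T=2.98. Trajectory (selected grid times):
t=0.00: R=42.21 B=26.83 Q=13.14
t=0.33: R=68.77 B=7.01 Q=2.34
t=0.66: R=78.83 B=0.93 Q=7.08
t=0.99: R=87.07 B=0.00 Q=18.25
t=1.32: R=101.38 B=0.00 Q=31.93
t=1.66: R=125.10 B=0.00 Q=48.86
t=1.99: R=158.84 B=0.00 Q=69.47
t=2.17: R=182.67 B=0.00 Q=83.06
t=2.18: R=184.13 B=0.00 Q=83.87
t=2.32: R=206.00 B=0.00 Q=95.95
t=2.65: R=270.58 B=0.00 Q=130.55
t=2.98: R=358.03 B=0.00 Q=176.18
Q(2.17)=83.057 < 83.232 but Q(2.18)=83.870 ≥ 83.232, so the first grid time is t=2.18.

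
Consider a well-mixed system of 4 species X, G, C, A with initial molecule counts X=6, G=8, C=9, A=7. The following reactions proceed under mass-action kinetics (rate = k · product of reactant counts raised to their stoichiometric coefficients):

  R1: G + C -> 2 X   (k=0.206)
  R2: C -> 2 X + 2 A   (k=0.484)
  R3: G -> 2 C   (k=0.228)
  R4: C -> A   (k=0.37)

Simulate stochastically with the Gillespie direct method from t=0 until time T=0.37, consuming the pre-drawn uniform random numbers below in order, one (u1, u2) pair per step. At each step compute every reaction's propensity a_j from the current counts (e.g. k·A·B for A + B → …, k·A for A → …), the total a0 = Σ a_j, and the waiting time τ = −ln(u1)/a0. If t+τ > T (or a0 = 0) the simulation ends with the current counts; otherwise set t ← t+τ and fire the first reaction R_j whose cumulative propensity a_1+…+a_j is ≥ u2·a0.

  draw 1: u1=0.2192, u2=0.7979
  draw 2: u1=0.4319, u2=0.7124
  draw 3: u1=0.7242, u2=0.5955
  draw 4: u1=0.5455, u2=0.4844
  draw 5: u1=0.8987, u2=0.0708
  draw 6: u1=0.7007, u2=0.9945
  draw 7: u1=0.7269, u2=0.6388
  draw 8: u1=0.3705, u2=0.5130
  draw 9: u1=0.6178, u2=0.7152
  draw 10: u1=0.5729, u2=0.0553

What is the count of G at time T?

t=0.000: X=6 G=8 C=9 A=7
Draw 1: a1=14.832, a2=4.356, a3=1.824, a4=3.330, a0=24.342; τ=−ln(0.2192)/24.342=0.062 → t=0.062; u2·a0=0.7979·24.342=19.422; a1+a2=19.188 < 19.422 ≤ a1+…+a3=21.012 → R3 fires; X=6 G=7 C=11 A=7
Draw 2: a1=15.862, a2=5.324, a3=1.596, a4=4.070, a0=26.852; τ=−ln(0.4319)/26.852=0.031 → t=0.094; u2·a0=0.7124·26.852=19.129; a1=15.862 < 19.129 ≤ a1+a2=21.186 → R2 fires; X=8 G=7 C=10 A=9
Draw 3: a1=14.420, a2=4.840, a3=1.596, a4=3.700, a0=24.556; τ=−ln(0.7242)/24.556=0.013 → t=0.107; u2·a0=0.5955·24.556=14.623; a1=14.420 < 14.623 ≤ a1+a2=19.260 → R2 fires; X=10 G=7 C=9 A=11
Draw 4: a1=12.978, a2=4.356, a3=1.596, a4=3.330, a0=22.260; τ=−ln(0.5455)/22.260=0.027 → t=0.134; u2·a0=0.4844·22.260=10.783 ≤ a1=12.978 → R1 fires; X=12 G=6 C=8 A=11
Draw 5: a1=9.888, a2=3.872, a3=1.368, a4=2.960, a0=18.088; τ=−ln(0.8987)/18.088=0.006 → t=0.140; u2·a0=0.0708·18.088=1.281 ≤ a1=9.888 → R1 fires; X=14 G=5 C=7 A=11
Draw 6: a1=7.210, a2=3.388, a3=1.140, a4=2.590, a0=14.328; τ=−ln(0.7007)/14.328=0.025 → t=0.165; u2·a0=0.9945·14.328=14.249; a1+…+a3=11.738 < 14.249 ≤ a1+…+a4=14.328 → R4 fires; X=14 G=5 C=6 A=12
Draw 7: a1=6.180, a2=2.904, a3=1.140, a4=2.220, a0=12.444; τ=−ln(0.7269)/12.444=0.026 → t=0.190; u2·a0=0.6388·12.444=7.949; a1=6.180 < 7.949 ≤ a1+a2=9.084 → R2 fires; X=16 G=5 C=5 A=14
Draw 8: a1=5.150, a2=2.420, a3=1.140, a4=1.850, a0=10.560; τ=−ln(0.3705)/10.560=0.094 → t=0.284; u2·a0=0.5130·10.560=5.417; a1=5.150 < 5.417 ≤ a1+a2=7.570 → R2 fires; X=18 G=5 C=4 A=16
Draw 9: a1=4.120, a2=1.936, a3=1.140, a4=1.480, a0=8.676; τ=−ln(0.6178)/8.676=0.056 → t=0.340; u2·a0=0.7152·8.676=6.205; a1+a2=6.056 < 6.205 ≤ a1+…+a3=7.196 → R3 fires; X=18 G=4 C=6 A=16
Draw 10: a1=4.944, a2=2.904, a3=0.912, a4=2.220, a0=10.980; τ=−ln(0.5729)/10.980=0.051 → t=0.391 > T=0.37: stop.
Read off G at T=0.37: 4

G at T = 4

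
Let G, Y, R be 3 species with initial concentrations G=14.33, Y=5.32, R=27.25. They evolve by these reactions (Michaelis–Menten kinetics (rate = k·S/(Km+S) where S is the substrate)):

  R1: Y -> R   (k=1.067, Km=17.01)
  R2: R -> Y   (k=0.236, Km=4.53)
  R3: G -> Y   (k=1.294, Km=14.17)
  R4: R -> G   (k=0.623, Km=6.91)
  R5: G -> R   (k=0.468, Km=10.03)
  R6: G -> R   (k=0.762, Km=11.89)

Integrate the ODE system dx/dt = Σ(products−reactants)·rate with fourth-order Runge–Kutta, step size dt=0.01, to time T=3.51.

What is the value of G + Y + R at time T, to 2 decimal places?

Value at T = 46.90

Check how each reaction changes W = G + Y + R (weight of products minus weight of reactants):
R1: Y -> R: (1·1) − (1·1) = 1 − 1 = 0
R2: R -> Y: (1·1) − (1·1) = 1 − 1 = 0
R3: G -> Y: (1·1) − (1·1) = 1 − 1 = 0
R4: R -> G: (1·1) − (1·1) = 1 − 1 = 0
R5: G -> R: (1·1) − (1·1) = 1 − 1 = 0
R6: G -> R: (1·1) − (1·1) = 1 − 1 = 0
Every reaction leaves W unchanged, so W is conserved and no simulation is needed: W(T) = W(0) = 14.33 + 5.32 + 27.25 = 46.90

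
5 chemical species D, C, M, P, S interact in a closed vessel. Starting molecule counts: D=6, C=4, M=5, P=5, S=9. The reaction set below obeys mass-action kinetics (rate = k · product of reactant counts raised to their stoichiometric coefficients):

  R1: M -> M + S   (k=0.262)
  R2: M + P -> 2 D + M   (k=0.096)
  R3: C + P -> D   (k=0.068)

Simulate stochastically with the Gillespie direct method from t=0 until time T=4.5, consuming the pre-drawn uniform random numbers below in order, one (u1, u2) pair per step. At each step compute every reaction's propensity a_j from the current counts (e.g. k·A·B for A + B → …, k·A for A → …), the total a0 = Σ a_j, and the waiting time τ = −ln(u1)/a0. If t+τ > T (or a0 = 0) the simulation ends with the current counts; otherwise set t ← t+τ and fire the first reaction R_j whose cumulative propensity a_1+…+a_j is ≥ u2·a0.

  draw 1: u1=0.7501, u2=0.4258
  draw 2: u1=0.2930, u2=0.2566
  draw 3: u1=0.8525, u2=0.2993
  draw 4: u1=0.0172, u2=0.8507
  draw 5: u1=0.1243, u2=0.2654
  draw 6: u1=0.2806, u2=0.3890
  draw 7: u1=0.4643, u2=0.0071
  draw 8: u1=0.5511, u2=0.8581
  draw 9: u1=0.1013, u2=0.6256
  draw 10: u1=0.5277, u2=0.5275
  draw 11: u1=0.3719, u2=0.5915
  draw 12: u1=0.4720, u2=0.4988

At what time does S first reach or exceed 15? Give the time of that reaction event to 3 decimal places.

Threshold first reached at t = 3.955

t=0.000: D=6 C=4 M=5 P=5 S=9
Draw 1: a1=1.310, a2=2.400, a3=1.360, a0=5.070; τ=−ln(0.7501)/5.070=0.057 → t=0.057; u2·a0=0.4258·5.070=2.159; a1=1.310 < 2.159 ≤ a1+a2=3.710 → R2 fires; D=8 C=4 M=5 P=4 S=9
Draw 2: a1=1.310, a2=1.920, a3=1.088, a0=4.318; τ=−ln(0.2930)/4.318=0.284 → t=0.341; u2·a0=0.2566·4.318=1.108 ≤ a1=1.310 → R1 fires; D=8 C=4 M=5 P=4 S=10
Draw 3: a1=1.310, a2=1.920, a3=1.088, a0=4.318; τ=−ln(0.8525)/4.318=0.037 → t=0.378; u2·a0=0.2993·4.318=1.292 ≤ a1=1.310 → R1 fires; D=8 C=4 M=5 P=4 S=11
Draw 4: a1=1.310, a2=1.920, a3=1.088, a0=4.318; τ=−ln(0.0172)/4.318=0.941 → t=1.319; u2·a0=0.8507·4.318=3.673; a1+a2=3.230 < 3.673 ≤ a1+…+a3=4.318 → R3 fires; D=9 C=3 M=5 P=3 S=11
Draw 5: a1=1.310, a2=1.440, a3=0.612, a0=3.362; τ=−ln(0.1243)/3.362=0.620 → t=1.939; u2·a0=0.2654·3.362=0.892 ≤ a1=1.310 → R1 fires; D=9 C=3 M=5 P=3 S=12
Draw 6: a1=1.310, a2=1.440, a3=0.612, a0=3.362; τ=−ln(0.2806)/3.362=0.378 → t=2.317; u2·a0=0.3890·3.362=1.308 ≤ a1=1.310 → R1 fires; D=9 C=3 M=5 P=3 S=13
Draw 7: a1=1.310, a2=1.440, a3=0.612, a0=3.362; τ=−ln(0.4643)/3.362=0.228 → t=2.545; u2·a0=0.0071·3.362=0.024 ≤ a1=1.310 → R1 fires; D=9 C=3 M=5 P=3 S=14
Draw 8: a1=1.310, a2=1.440, a3=0.612, a0=3.362; τ=−ln(0.5511)/3.362=0.177 → t=2.722; u2·a0=0.8581·3.362=2.885; a1+a2=2.750 < 2.885 ≤ a1+…+a3=3.362 → R3 fires; D=10 C=2 M=5 P=2 S=14
Draw 9: a1=1.310, a2=0.960, a3=0.272, a0=2.542; τ=−ln(0.1013)/2.542=0.901 → t=3.623; u2·a0=0.6256·2.542=1.590; a1=1.310 < 1.590 ≤ a1+a2=2.270 → R2 fires; D=12 C=2 M=5 P=1 S=14
Draw 10: a1=1.310, a2=0.480, a3=0.136, a0=1.926; τ=−ln(0.5277)/1.926=0.332 → t=3.955; u2·a0=0.5275·1.926=1.016 ≤ a1=1.310 → R1 fires; D=12 C=2 M=5 P=1 S=15
Draw 11: a1=1.310, a2=0.480, a3=0.136, a0=1.926; τ=−ln(0.3719)/1.926=0.514 → t=4.469; u2·a0=0.5915·1.926=1.139 ≤ a1=1.310 → R1 fires; D=12 C=2 M=5 P=1 S=16
Draw 12: a1=1.310, a2=0.480, a3=0.136, a0=1.926; τ=−ln(0.4720)/1.926=0.390 → t=4.858 > T=4.5: stop.
S first becomes ≥ 15 when it reaches 15 at the event at t=3.955.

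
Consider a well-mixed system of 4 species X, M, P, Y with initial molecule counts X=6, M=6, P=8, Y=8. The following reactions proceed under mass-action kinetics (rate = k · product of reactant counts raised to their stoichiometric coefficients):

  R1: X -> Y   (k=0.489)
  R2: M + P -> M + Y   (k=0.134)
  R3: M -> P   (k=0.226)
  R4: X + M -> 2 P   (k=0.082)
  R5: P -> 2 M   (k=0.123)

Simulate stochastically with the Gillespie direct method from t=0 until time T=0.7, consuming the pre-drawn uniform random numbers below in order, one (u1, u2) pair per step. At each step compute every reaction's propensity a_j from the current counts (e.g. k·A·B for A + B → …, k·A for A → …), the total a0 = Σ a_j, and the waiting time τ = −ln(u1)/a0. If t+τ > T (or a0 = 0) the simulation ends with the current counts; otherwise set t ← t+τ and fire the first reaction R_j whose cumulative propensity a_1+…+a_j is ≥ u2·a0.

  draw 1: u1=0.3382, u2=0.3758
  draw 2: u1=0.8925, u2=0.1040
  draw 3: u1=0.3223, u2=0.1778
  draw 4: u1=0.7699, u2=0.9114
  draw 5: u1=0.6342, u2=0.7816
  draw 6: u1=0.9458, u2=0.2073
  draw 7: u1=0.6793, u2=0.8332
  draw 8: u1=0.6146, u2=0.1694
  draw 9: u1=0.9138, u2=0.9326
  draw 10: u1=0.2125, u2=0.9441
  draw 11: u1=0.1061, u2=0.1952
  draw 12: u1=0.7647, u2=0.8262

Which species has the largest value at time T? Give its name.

t=0.000: X=6 M=6 P=8 Y=8
Draw 1: a1=2.934, a2=6.432, a3=1.356, a4=2.952, a5=0.984, a0=14.658; τ=−ln(0.3382)/14.658=0.074 → t=0.074; u2·a0=0.3758·14.658=5.508; a1=2.934 < 5.508 ≤ a1+a2=9.366 → R2 fires; X=6 M=6 P=7 Y=9
Draw 2: a1=2.934, a2=5.628, a3=1.356, a4=2.952, a5=0.861, a0=13.731; τ=−ln(0.8925)/13.731=0.008 → t=0.082; u2·a0=0.1040·13.731=1.428 ≤ a1=2.934 → R1 fires; X=5 M=6 P=7 Y=10
Draw 3: a1=2.445, a2=5.628, a3=1.356, a4=2.460, a5=0.861, a0=12.750; τ=−ln(0.3223)/12.750=0.089 → t=0.171; u2·a0=0.1778·12.750=2.267 ≤ a1=2.445 → R1 fires; X=4 M=6 P=7 Y=11
Draw 4: a1=1.956, a2=5.628, a3=1.356, a4=1.968, a5=0.861, a0=11.769; τ=−ln(0.7699)/11.769=0.022 → t=0.193; u2·a0=0.9114·11.769=10.726; a1+…+a3=8.940 < 10.726 ≤ a1+…+a4=10.908 → R4 fires; X=3 M=5 P=9 Y=11
Draw 5: a1=1.467, a2=6.030, a3=1.130, a4=1.230, a5=1.107, a0=10.964; τ=−ln(0.6342)/10.964=0.042 → t=0.235; u2·a0=0.7816·10.964=8.569; a1+a2=7.497 < 8.569 ≤ a1+…+a3=8.627 → R3 fires; X=3 M=4 P=10 Y=11
Draw 6: a1=1.467, a2=5.360, a3=0.904, a4=0.984, a5=1.230, a0=9.945; τ=−ln(0.9458)/9.945=0.006 → t=0.240; u2·a0=0.2073·9.945=2.062; a1=1.467 < 2.062 ≤ a1+a2=6.827 → R2 fires; X=3 M=4 P=9 Y=12
Draw 7: a1=1.467, a2=4.824, a3=0.904, a4=0.984, a5=1.107, a0=9.286; τ=−ln(0.6793)/9.286=0.042 → t=0.282; u2·a0=0.8332·9.286=7.737; a1+…+a3=7.195 < 7.737 ≤ a1+…+a4=8.179 → R4 fires; X=2 M=3 P=11 Y=12
Draw 8: a1=0.978, a2=4.422, a3=0.678, a4=0.492, a5=1.353, a0=7.923; τ=−ln(0.6146)/7.923=0.061 → t=0.343; u2·a0=0.1694·7.923=1.342; a1=0.978 < 1.342 ≤ a1+a2=5.400 → R2 fires; X=2 M=3 P=10 Y=13
Draw 9: a1=0.978, a2=4.020, a3=0.678, a4=0.492, a5=1.230, a0=7.398; τ=−ln(0.9138)/7.398=0.012 → t=0.356; u2·a0=0.9326·7.398=6.899; a1+…+a4=6.168 < 6.899 ≤ a1+…+a5=7.398 → R5 fires; X=2 M=5 P=9 Y=13
Draw 10: a1=0.978, a2=6.030, a3=1.130, a4=0.820, a5=1.107, a0=10.065; τ=−ln(0.2125)/10.065=0.154 → t=0.510; u2·a0=0.9441·10.065=9.502; a1+…+a4=8.958 < 9.502 ≤ a1+…+a5=10.065 → R5 fires; X=2 M=7 P=8 Y=13
Draw 11: a1=0.978, a2=7.504, a3=1.582, a4=1.148, a5=0.984, a0=12.196; τ=−ln(0.1061)/12.196=0.184 → t=0.693; u2·a0=0.1952·12.196=2.381; a1=0.978 < 2.381 ≤ a1+a2=8.482 → R2 fires; X=2 M=7 P=7 Y=14
Draw 12: a1=0.978, a2=6.566, a3=1.582, a4=1.148, a5=0.861, a0=11.135; τ=−ln(0.7647)/11.135=0.024 → t=0.718 > T=0.7: stop.
At T=0.7: X=2 M=7 P=7 Y=14; the largest is Y.

Dominant species at T: Y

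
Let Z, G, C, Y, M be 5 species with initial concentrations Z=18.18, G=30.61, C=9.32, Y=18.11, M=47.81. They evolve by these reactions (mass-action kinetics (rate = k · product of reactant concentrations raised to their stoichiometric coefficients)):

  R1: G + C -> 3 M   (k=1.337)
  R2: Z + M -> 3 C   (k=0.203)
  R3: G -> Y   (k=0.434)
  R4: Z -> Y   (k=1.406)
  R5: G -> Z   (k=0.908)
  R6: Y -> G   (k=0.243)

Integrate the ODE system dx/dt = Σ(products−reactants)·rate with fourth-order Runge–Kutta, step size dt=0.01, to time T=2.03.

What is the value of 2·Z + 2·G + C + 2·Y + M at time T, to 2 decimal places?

Value at T = 190.93

Check how each reaction changes W = 2·Z + 2·G + C + 2·Y + M (weight of products minus weight of reactants):
R1: G + C -> 3 M: (1·3) − (2·1 + 1·1) = 3 − 3 = 0
R2: Z + M -> 3 C: (1·3) − (2·1 + 1·1) = 3 − 3 = 0
R3: G -> Y: (2·1) − (2·1) = 2 − 2 = 0
R4: Z -> Y: (2·1) − (2·1) = 2 − 2 = 0
R5: G -> Z: (2·1) − (2·1) = 2 − 2 = 0
R6: Y -> G: (2·1) − (2·1) = 2 − 2 = 0
Every reaction leaves W unchanged, so W is conserved and no simulation is needed: W(T) = W(0) = 2·18.18 + 2·30.61 + 9.32 + 2·18.11 + 47.81 = 190.93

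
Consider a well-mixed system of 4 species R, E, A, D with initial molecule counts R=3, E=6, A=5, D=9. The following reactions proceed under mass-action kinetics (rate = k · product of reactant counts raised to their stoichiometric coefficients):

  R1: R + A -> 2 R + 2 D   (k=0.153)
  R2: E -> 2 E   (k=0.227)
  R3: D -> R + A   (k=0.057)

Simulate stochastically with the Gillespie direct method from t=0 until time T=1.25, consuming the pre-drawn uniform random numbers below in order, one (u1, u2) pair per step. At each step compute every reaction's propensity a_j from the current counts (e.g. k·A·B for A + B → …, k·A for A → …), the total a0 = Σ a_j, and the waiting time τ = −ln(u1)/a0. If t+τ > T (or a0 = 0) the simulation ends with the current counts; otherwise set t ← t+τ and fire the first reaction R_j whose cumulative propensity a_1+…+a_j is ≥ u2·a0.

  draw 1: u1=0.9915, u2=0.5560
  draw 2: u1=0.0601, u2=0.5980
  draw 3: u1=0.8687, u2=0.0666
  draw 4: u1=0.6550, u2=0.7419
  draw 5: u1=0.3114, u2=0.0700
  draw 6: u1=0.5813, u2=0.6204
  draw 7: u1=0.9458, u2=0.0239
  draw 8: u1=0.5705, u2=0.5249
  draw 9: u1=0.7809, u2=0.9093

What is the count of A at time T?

t=0.000: R=3 E=6 A=5 D=9
Draw 1: a1=2.295, a2=1.362, a3=0.513, a0=4.170; τ=−ln(0.9915)/4.170=0.002 → t=0.002; u2·a0=0.5560·4.170=2.319; a1=2.295 < 2.319 ≤ a1+a2=3.657 → R2 fires; R=3 E=7 A=5 D=9
Draw 2: a1=2.295, a2=1.589, a3=0.513, a0=4.397; τ=−ln(0.0601)/4.397=0.639 → t=0.642; u2·a0=0.5980·4.397=2.629; a1=2.295 < 2.629 ≤ a1+a2=3.884 → R2 fires; R=3 E=8 A=5 D=9
Draw 3: a1=2.295, a2=1.816, a3=0.513, a0=4.624; τ=−ln(0.8687)/4.624=0.030 → t=0.672; u2·a0=0.0666·4.624=0.308 ≤ a1=2.295 → R1 fires; R=4 E=8 A=4 D=11
Draw 4: a1=2.448, a2=1.816, a3=0.627, a0=4.891; τ=−ln(0.6550)/4.891=0.087 → t=0.758; u2·a0=0.7419·4.891=3.629; a1=2.448 < 3.629 ≤ a1+a2=4.264 → R2 fires; R=4 E=9 A=4 D=11
Draw 5: a1=2.448, a2=2.043, a3=0.627, a0=5.118; τ=−ln(0.3114)/5.118=0.228 → t=0.986; u2·a0=0.0700·5.118=0.358 ≤ a1=2.448 → R1 fires; R=5 E=9 A=3 D=13
Draw 6: a1=2.295, a2=2.043, a3=0.741, a0=5.079; τ=−ln(0.5813)/5.079=0.107 → t=1.093; u2·a0=0.6204·5.079=3.151; a1=2.295 < 3.151 ≤ a1+a2=4.338 → R2 fires; R=5 E=10 A=3 D=13
Draw 7: a1=2.295, a2=2.270, a3=0.741, a0=5.306; τ=−ln(0.9458)/5.306=0.011 → t=1.104; u2·a0=0.0239·5.306=0.127 ≤ a1=2.295 → R1 fires; R=6 E=10 A=2 D=15
Draw 8: a1=1.836, a2=2.270, a3=0.855, a0=4.961; τ=−ln(0.5705)/4.961=0.113 → t=1.217; u2·a0=0.5249·4.961=2.604; a1=1.836 < 2.604 ≤ a1+a2=4.106 → R2 fires; R=6 E=11 A=2 D=15
Draw 9: a1=1.836, a2=2.497, a3=0.855, a0=5.188; τ=−ln(0.7809)/5.188=0.048 → t=1.265 > T=1.25: stop.
Read off A at T=1.25: 2

A at T = 2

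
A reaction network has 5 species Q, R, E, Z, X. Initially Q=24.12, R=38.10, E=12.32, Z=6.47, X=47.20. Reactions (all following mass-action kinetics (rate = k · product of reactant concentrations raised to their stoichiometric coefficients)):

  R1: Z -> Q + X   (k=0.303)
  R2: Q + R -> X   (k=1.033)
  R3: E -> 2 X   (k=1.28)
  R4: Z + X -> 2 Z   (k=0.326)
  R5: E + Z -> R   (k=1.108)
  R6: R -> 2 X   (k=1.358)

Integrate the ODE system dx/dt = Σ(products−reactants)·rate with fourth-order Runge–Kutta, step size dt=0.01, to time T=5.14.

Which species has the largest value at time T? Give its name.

Dominant species at T: Q

RK4 with dt=0.01: 514 steps to T=5.14. Trajectory (selected grid times):
t=0.00: Q=24.12 R=38.10 E=12.32 Z=6.47 X=47.20
t=0.57: Q=3.31 R=5.48 E=0.00 Z=98.21 X=2.09
t=1.14: Q=16.90 R=0.01 E=0.00 Z=105.93 X=0.94
t=1.71: Q=35.18 R=0.00 E=0.00 Z=105.95 X=0.93
t=2.28: Q=53.48 R=0.00 E=0.00 Z=105.95 X=0.93
t=2.86: Q=72.10 R=0.00 E=0.00 Z=105.95 X=0.93
t=3.43: Q=90.40 R=0.00 E=0.00 Z=105.95 X=0.93
t=4.00: Q=108.70 R=0.00 E=0.00 Z=105.95 X=0.93
t=4.57: Q=127.00 R=0.00 E=0.00 Z=105.95 X=0.93
t=5.14: Q=145.30 R=0.00 E=0.00 Z=105.95 X=0.93
At T=5.14: Q=145.30 R=0.00 E=0.00 Z=105.95 X=0.93; the largest is Q.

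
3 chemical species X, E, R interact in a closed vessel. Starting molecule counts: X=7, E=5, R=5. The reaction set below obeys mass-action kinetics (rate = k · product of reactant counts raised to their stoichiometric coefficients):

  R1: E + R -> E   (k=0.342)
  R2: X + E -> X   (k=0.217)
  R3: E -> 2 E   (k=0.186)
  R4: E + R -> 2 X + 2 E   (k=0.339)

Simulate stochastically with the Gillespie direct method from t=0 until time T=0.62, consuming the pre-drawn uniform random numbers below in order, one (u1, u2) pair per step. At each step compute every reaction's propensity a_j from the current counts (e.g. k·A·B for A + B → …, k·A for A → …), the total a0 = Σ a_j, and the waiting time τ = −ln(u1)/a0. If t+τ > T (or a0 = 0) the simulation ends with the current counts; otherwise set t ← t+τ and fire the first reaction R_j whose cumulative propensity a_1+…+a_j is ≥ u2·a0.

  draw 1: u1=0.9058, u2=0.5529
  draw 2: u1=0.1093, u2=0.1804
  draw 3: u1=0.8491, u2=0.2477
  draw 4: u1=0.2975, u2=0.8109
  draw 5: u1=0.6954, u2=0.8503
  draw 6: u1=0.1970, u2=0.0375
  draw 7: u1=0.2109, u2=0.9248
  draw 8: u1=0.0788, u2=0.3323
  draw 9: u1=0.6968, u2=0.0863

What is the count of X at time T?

t=0.000: X=7 E=5 R=5
Draw 1: a1=8.550, a2=7.595, a3=0.930, a4=8.475, a0=25.550; τ=−ln(0.9058)/25.550=0.004 → t=0.004; u2·a0=0.5529·25.550=14.127; a1=8.550 < 14.127 ≤ a1+a2=16.145 → R2 fires; X=7 E=4 R=5
Draw 2: a1=6.840, a2=6.076, a3=0.744, a4=6.780, a0=20.440; τ=−ln(0.1093)/20.440=0.108 → t=0.112; u2·a0=0.1804·20.440=3.687 ≤ a1=6.840 → R1 fires; X=7 E=4 R=4
Draw 3: a1=5.472, a2=6.076, a3=0.744, a4=5.424, a0=17.716; τ=−ln(0.8491)/17.716=0.009 → t=0.121; u2·a0=0.2477·17.716=4.388 ≤ a1=5.472 → R1 fires; X=7 E=4 R=3
Draw 4: a1=4.104, a2=6.076, a3=0.744, a4=4.068, a0=14.992; τ=−ln(0.2975)/14.992=0.081 → t=0.202; u2·a0=0.8109·14.992=12.157; a1+…+a3=10.924 < 12.157 ≤ a1+…+a4=14.992 → R4 fires; X=9 E=5 R=2
Draw 5: a1=3.420, a2=9.765, a3=0.930, a4=3.390, a0=17.505; τ=−ln(0.6954)/17.505=0.021 → t=0.223; u2·a0=0.8503·17.505=14.885; a1+…+a3=14.115 < 14.885 ≤ a1+…+a4=17.505 → R4 fires; X=11 E=6 R=1
Draw 6: a1=2.052, a2=14.322, a3=1.116, a4=2.034, a0=19.524; τ=−ln(0.1970)/19.524=0.083 → t=0.306; u2·a0=0.0375·19.524=0.732 ≤ a1=2.052 → R1 fires; X=11 E=6 R=0
Draw 7: a1=0.000, a2=14.322, a3=1.116, a4=0.000, a0=15.438; τ=−ln(0.2109)/15.438=0.101 → t=0.407; u2·a0=0.9248·15.438=14.277; a1=0.000 < 14.277 ≤ a1+a2=14.322 → R2 fires; X=11 E=5 R=0
Draw 8: a1=0.000, a2=11.935, a3=0.930, a4=0.000, a0=12.865; τ=−ln(0.0788)/12.865=0.198 → t=0.605; u2·a0=0.3323·12.865=4.275; a1=0.000 < 4.275 ≤ a1+a2=11.935 → R2 fires; X=11 E=4 R=0
Draw 9: a1=0.000, a2=9.548, a3=0.744, a4=0.000, a0=10.292; τ=−ln(0.6968)/10.292=0.035 → t=0.640 > T=0.62: stop.
Read off X at T=0.62: 11

X at T = 11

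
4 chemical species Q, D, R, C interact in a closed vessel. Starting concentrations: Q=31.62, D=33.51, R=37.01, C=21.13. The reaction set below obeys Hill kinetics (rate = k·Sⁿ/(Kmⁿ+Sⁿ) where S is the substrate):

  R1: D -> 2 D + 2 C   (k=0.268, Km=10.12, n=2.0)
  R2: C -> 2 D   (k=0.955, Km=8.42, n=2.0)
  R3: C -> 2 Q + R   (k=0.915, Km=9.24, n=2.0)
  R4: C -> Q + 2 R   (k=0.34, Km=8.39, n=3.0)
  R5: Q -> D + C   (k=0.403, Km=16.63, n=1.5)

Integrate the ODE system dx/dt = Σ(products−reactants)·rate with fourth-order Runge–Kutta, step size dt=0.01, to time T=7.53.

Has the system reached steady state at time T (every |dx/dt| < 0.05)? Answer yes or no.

RK4 with dt=0.01: 753 steps to T=7.53. Trajectory (selected grid times):
t=0.00: Q=31.62 D=33.51 R=37.01 C=21.13
t=0.84: Q=32.92 D=35.34 R=38.19 C=20.20
t=1.67: Q=34.18 D=37.14 R=39.33 C=19.30
t=2.51: Q=35.43 D=38.94 R=40.48 C=18.42
t=3.35: Q=36.65 D=40.72 R=41.60 C=17.58
t=4.18: Q=37.82 D=42.47 R=42.70 C=16.78
t=5.02: Q=38.97 D=44.22 R=43.79 C=16.00
t=5.86: Q=40.09 D=45.94 R=44.85 C=15.25
t=6.69: Q=41.17 D=47.62 R=45.88 C=14.56
t=7.53: Q=42.21 D=49.29 R=46.89 C=13.89
Rates at T: R1=0.2572, R2=0.6983, R3=0.6342, R4=0.2786, R5=0.3231
dx/dt at T (Σ net stoichiometry × rate): Q=+1.2238, D=+1.9768, R=+1.1913, C=-0.7736
Largest |dx/dt| is |+1.9768| (D) ≥ 0.05 → not steady.

Steady state at T: no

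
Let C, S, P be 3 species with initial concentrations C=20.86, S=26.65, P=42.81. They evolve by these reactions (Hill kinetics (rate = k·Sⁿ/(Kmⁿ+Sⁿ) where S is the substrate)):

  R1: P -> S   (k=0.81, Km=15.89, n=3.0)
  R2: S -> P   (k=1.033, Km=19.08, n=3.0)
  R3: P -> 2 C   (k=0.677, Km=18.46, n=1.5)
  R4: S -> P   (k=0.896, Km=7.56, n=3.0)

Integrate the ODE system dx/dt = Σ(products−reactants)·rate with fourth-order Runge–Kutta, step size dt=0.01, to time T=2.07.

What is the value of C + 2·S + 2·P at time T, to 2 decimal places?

Check how each reaction changes W = C + 2·S + 2·P (weight of products minus weight of reactants):
R1: P -> S: (2·1) − (2·1) = 2 − 2 = 0
R2: S -> P: (2·1) − (2·1) = 2 − 2 = 0
R3: P -> 2 C: (1·2) − (2·1) = 2 − 2 = 0
R4: S -> P: (2·1) − (2·1) = 2 − 2 = 0
Every reaction leaves W unchanged, so W is conserved and no simulation is needed: W(T) = W(0) = 20.86 + 2·26.65 + 2·42.81 = 159.78

Value at T = 159.78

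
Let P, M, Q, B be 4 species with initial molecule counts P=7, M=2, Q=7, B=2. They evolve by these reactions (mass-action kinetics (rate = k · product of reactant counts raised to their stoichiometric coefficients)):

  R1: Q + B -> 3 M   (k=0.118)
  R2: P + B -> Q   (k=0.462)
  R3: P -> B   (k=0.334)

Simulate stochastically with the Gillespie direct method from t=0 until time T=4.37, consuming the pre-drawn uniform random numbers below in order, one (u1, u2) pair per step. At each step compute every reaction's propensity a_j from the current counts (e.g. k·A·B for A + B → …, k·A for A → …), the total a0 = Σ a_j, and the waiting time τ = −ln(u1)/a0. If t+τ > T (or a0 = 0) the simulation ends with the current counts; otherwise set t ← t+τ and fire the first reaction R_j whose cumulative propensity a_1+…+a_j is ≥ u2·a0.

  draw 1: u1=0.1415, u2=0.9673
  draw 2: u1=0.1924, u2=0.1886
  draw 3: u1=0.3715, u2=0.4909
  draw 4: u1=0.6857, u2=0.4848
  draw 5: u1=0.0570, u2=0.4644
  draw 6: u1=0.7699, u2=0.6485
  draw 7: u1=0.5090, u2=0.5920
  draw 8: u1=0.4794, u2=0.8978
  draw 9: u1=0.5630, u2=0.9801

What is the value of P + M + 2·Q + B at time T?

Check how each reaction changes W = P + M + 2·Q + B (weight of products minus weight of reactants):
R1: Q + B -> 3 M: (1·3) − (2·1 + 1·1) = 3 − 3 = 0
R2: P + B -> Q: (2·1) − (1·1 + 1·1) = 2 − 2 = 0
R3: P -> B: (1·1) − (1·1) = 1 − 1 = 0
Every reaction leaves W unchanged, so W is conserved and no simulation is needed: W(T) = W(0) = 7 + 2 + 2·7 + 2 = 25

Value at T = 25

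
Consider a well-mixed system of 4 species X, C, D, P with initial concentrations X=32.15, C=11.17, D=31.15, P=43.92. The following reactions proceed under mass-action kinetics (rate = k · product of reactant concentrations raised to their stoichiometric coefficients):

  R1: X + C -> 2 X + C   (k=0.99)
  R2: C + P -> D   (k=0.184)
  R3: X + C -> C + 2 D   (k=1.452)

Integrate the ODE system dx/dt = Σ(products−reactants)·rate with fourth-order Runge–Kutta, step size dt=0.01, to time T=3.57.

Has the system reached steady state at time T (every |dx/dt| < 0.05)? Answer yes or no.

Steady state at T: yes

RK4 with dt=0.01: 357 steps to T=3.57. Trajectory (selected grid times):
t=0.00: X=32.15 C=11.17 D=31.15 P=43.92
t=0.40: X=16.31 C=0.77 D=141.14 P=33.52
t=0.79: X=15.47 C=0.07 D=147.08 P=32.82
t=1.19: X=15.40 C=0.01 D=147.63 P=32.76
t=1.59: X=15.39 C=0.00 D=147.68 P=32.75
t=1.98: X=15.39 C=0.00 D=147.68 P=32.75
t=2.38: X=15.39 C=0.00 D=147.68 P=32.75
t=2.78: X=15.39 C=0.00 D=147.68 P=32.75
t=3.17: X=15.39 C=0.00 D=147.68 P=32.75
t=3.57: X=15.39 C=0.00 D=147.68 P=32.75
Rates at T: R1=0.0000, R2=0.0000, R3=0.0000
dx/dt at T (Σ net stoichiometry × rate): X=-0.0000, C=-0.0000, D=+0.0000, P=-0.0000
Largest |dx/dt| is |+0.0000| (D) < 0.05 → steady.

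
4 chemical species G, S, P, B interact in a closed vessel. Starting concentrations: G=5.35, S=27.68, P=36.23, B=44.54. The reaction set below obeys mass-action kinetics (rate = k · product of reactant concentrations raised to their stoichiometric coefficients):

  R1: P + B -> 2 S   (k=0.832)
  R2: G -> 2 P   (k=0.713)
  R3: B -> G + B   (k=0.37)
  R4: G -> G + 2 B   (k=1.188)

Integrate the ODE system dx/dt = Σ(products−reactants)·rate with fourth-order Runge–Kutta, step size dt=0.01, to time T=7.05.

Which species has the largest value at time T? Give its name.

RK4 with dt=0.01: 705 steps to T=7.05. Trajectory (selected grid times):
t=0.00: G=5.35 S=27.68 P=36.23 B=44.54
t=0.78: G=6.02 S=111.59 P=0.79 B=13.45
t=1.57: G=6.99 S=126.34 P=0.67 B=18.15
t=2.35: G=8.69 S=143.73 P=0.63 B=23.87
t=3.13: G=11.12 S=165.66 P=0.61 B=31.15
t=3.92: G=14.41 S=194.25 P=0.61 B=40.67
t=4.70: G=18.68 S=230.84 P=0.61 B=52.86
t=5.48: G=24.25 S=278.32 P=0.61 B=68.67
t=6.27: G=31.59 S=340.86 P=0.61 B=89.50
t=7.05: G=41.04 S=421.19 P=0.60 B=116.26
At T=7.05: G=41.04 S=421.19 P=0.60 B=116.26; the largest is S.

Dominant species at T: S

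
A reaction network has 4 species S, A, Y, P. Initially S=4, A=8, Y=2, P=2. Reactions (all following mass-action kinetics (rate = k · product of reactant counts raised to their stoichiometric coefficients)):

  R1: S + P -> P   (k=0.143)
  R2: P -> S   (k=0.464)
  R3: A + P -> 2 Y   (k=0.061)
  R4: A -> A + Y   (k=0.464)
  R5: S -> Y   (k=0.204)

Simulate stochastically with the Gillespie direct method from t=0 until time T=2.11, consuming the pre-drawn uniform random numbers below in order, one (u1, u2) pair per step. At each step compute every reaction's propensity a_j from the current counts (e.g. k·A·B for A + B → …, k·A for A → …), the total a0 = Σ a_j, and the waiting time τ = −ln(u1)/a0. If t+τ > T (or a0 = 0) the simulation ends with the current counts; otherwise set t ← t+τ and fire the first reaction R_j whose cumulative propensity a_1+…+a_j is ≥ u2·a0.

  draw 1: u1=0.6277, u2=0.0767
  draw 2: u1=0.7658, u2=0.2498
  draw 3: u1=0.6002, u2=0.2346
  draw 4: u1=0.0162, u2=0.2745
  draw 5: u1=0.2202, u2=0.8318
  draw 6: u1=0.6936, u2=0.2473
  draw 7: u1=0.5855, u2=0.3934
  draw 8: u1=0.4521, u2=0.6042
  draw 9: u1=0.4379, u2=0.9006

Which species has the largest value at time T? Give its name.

t=0.000: S=4 A=8 Y=2 P=2
Draw 1: a1=1.144, a2=0.928, a3=0.976, a4=3.712, a5=0.816, a0=7.576; τ=−ln(0.6277)/7.576=0.061 → t=0.061; u2·a0=0.0767·7.576=0.581 ≤ a1=1.144 → R1 fires; S=3 A=8 Y=2 P=2
Draw 2: a1=0.858, a2=0.928, a3=0.976, a4=3.712, a5=0.612, a0=7.086; τ=−ln(0.7658)/7.086=0.038 → t=0.099; u2·a0=0.2498·7.086=1.770; a1=0.858 < 1.770 ≤ a1+a2=1.786 → R2 fires; S=4 A=8 Y=2 P=1
Draw 3: a1=0.572, a2=0.464, a3=0.488, a4=3.712, a5=0.816, a0=6.052; τ=−ln(0.6002)/6.052=0.084 → t=0.183; u2·a0=0.2346·6.052=1.420; a1+a2=1.036 < 1.420 ≤ a1+…+a3=1.524 → R3 fires; S=4 A=7 Y=4 P=0
Draw 4: a1=0.000, a2=0.000, a3=0.000, a4=3.248, a5=0.816, a0=4.064; τ=−ln(0.0162)/4.064=1.014 → t=1.198; u2·a0=0.2745·4.064=1.116; a1+…+a3=0.000 < 1.116 ≤ a1+…+a4=3.248 → R4 fires; S=4 A=7 Y=5 P=0
Draw 5: a1=0.000, a2=0.000, a3=0.000, a4=3.248, a5=0.816, a0=4.064; τ=−ln(0.2202)/4.064=0.372 → t=1.570; u2·a0=0.8318·4.064=3.380; a1+…+a4=3.248 < 3.380 ≤ a1+…+a5=4.064 → R5 fires; S=3 A=7 Y=6 P=0
Draw 6: a1=0.000, a2=0.000, a3=0.000, a4=3.248, a5=0.612, a0=3.860; τ=−ln(0.6936)/3.860=0.095 → t=1.665; u2·a0=0.2473·3.860=0.955; a1+…+a3=0.000 < 0.955 ≤ a1+…+a4=3.248 → R4 fires; S=3 A=7 Y=7 P=0
Draw 7: a1=0.000, a2=0.000, a3=0.000, a4=3.248, a5=0.612, a0=3.860; τ=−ln(0.5855)/3.860=0.139 → t=1.804; u2·a0=0.3934·3.860=1.519; a1+…+a3=0.000 < 1.519 ≤ a1+…+a4=3.248 → R4 fires; S=3 A=7 Y=8 P=0
Draw 8: a1=0.000, a2=0.000, a3=0.000, a4=3.248, a5=0.612, a0=3.860; τ=−ln(0.4521)/3.860=0.206 → t=2.009; u2·a0=0.6042·3.860=2.332; a1+…+a3=0.000 < 2.332 ≤ a1+…+a4=3.248 → R4 fires; S=3 A=7 Y=9 P=0
Draw 9: a1=0.000, a2=0.000, a3=0.000, a4=3.248, a5=0.612, a0=3.860; τ=−ln(0.4379)/3.860=0.214 → t=2.223 > T=2.11: stop.
At T=2.11: S=3 A=7 Y=9 P=0; the largest is Y.

Dominant species at T: Y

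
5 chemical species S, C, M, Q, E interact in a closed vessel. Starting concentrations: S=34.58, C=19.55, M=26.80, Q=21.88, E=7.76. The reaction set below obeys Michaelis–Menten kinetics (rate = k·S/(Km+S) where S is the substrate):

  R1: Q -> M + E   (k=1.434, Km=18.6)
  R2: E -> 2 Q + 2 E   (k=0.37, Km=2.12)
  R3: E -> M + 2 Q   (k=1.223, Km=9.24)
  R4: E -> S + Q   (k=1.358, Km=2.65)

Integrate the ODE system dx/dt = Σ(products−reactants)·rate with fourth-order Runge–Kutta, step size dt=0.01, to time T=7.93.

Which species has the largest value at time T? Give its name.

RK4 with dt=0.01: 793 steps to T=7.93. Trajectory (selected grid times):
t=0.00: S=34.58 C=19.55 M=26.80 Q=21.88 E=7.76
t=0.88: S=35.46 C=19.55 M=27.98 Q=23.55 E=7.34
t=1.76: S=36.34 C=19.55 M=29.16 Q=25.14 E=6.97
t=2.64: S=37.20 C=19.55 M=30.35 Q=26.68 E=6.63
t=3.52: S=38.04 C=19.55 M=31.55 Q=28.15 E=6.34
t=4.41: S=38.89 C=19.55 M=32.76 Q=29.59 E=6.07
t=5.29: S=39.72 C=19.55 M=33.97 Q=30.96 E=5.85
t=6.17: S=40.54 C=19.55 M=35.17 Q=32.28 E=5.65
t=7.05: S=41.35 C=19.55 M=36.38 Q=33.57 E=5.48
t=7.93: S=42.15 C=19.55 M=37.60 Q=34.81 E=5.33
At T=7.93: S=42.15 C=19.55 M=37.60 Q=34.81 E=5.33; the largest is S.

Dominant species at T: S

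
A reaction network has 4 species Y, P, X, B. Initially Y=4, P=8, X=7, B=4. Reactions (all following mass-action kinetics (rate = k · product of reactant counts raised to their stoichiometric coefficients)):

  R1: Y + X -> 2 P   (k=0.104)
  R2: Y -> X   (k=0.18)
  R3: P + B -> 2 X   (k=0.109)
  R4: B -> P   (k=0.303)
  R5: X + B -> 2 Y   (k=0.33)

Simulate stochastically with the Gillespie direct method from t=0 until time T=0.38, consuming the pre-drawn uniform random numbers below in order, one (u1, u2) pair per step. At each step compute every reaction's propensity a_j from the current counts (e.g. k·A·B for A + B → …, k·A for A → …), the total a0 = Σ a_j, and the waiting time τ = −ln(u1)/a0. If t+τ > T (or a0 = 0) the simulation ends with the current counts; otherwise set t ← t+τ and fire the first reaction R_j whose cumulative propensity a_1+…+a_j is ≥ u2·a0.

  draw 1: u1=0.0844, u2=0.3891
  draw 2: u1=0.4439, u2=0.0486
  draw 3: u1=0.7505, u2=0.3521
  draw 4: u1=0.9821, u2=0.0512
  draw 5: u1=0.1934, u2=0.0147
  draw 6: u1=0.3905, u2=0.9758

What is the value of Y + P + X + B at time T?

Check how each reaction changes W = Y + P + X + B (weight of products minus weight of reactants):
R1: Y + X -> 2 P: (1·2) − (1·1 + 1·1) = 2 − 2 = 0
R2: Y -> X: (1·1) − (1·1) = 1 − 1 = 0
R3: P + B -> 2 X: (1·2) − (1·1 + 1·1) = 2 − 2 = 0
R4: B -> P: (1·1) − (1·1) = 1 − 1 = 0
R5: X + B -> 2 Y: (1·2) − (1·1 + 1·1) = 2 − 2 = 0
Every reaction leaves W unchanged, so W is conserved and no simulation is needed: W(T) = W(0) = 4 + 8 + 7 + 4 = 23

Value at T = 23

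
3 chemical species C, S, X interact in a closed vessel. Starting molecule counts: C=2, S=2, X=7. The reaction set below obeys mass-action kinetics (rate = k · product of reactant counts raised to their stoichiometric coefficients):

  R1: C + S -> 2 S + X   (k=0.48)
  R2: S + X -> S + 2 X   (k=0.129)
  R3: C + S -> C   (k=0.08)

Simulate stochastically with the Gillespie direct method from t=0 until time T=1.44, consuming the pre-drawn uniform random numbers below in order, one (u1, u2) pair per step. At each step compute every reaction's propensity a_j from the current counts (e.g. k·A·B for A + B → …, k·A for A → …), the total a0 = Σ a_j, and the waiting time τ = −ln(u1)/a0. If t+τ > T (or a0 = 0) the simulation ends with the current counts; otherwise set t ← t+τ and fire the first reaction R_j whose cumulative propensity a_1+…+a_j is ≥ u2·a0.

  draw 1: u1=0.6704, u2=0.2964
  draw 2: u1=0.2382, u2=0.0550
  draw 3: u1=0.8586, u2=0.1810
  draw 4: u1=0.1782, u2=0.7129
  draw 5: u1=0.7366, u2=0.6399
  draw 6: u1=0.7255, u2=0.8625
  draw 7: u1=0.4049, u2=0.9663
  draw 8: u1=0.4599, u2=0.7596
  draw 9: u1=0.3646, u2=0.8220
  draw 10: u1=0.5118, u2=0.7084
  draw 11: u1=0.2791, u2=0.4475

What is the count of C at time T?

t=0.000: C=2 S=2 X=7
Draw 1: a1=1.920, a2=1.806, a3=0.320, a0=4.046; τ=−ln(0.6704)/4.046=0.099 → t=0.099; u2·a0=0.2964·4.046=1.199 ≤ a1=1.920 → R1 fires; C=1 S=3 X=8
Draw 2: a1=1.440, a2=3.096, a3=0.240, a0=4.776; τ=−ln(0.2382)/4.776=0.300 → t=0.399; u2·a0=0.0550·4.776=0.263 ≤ a1=1.440 → R1 fires; C=0 S=4 X=9
Draw 3: a1=0.000, a2=4.644, a3=0.000, a0=4.644; τ=−ln(0.8586)/4.644=0.033 → t=0.432; u2·a0=0.1810·4.644=0.841; a1=0.000 < 0.841 ≤ a1+a2=4.644 → R2 fires; C=0 S=4 X=10
Draw 4: a1=0.000, a2=5.160, a3=0.000, a0=5.160; τ=−ln(0.1782)/5.160=0.334 → t=0.766; u2·a0=0.7129·5.160=3.679; a1=0.000 < 3.679 ≤ a1+a2=5.160 → R2 fires; C=0 S=4 X=11
Draw 5: a1=0.000, a2=5.676, a3=0.000, a0=5.676; τ=−ln(0.7366)/5.676=0.054 → t=0.820; u2·a0=0.6399·5.676=3.632; a1=0.000 < 3.632 ≤ a1+a2=5.676 → R2 fires; C=0 S=4 X=12
Draw 6: a1=0.000, a2=6.192, a3=0.000, a0=6.192; τ=−ln(0.7255)/6.192=0.052 → t=0.872; u2·a0=0.8625·6.192=5.341; a1=0.000 < 5.341 ≤ a1+a2=6.192 → R2 fires; C=0 S=4 X=13
Draw 7: a1=0.000, a2=6.708, a3=0.000, a0=6.708; τ=−ln(0.4049)/6.708=0.135 → t=1.007; u2·a0=0.9663·6.708=6.482; a1=0.000 < 6.482 ≤ a1+a2=6.708 → R2 fires; C=0 S=4 X=14
Draw 8: a1=0.000, a2=7.224, a3=0.000, a0=7.224; τ=−ln(0.4599)/7.224=0.108 → t=1.114; u2·a0=0.7596·7.224=5.487; a1=0.000 < 5.487 ≤ a1+a2=7.224 → R2 fires; C=0 S=4 X=15
Draw 9: a1=0.000, a2=7.740, a3=0.000, a0=7.740; τ=−ln(0.3646)/7.740=0.130 → t=1.245; u2·a0=0.8220·7.740=6.362; a1=0.000 < 6.362 ≤ a1+a2=7.740 → R2 fires; C=0 S=4 X=16
Draw 10: a1=0.000, a2=8.256, a3=0.000, a0=8.256; τ=−ln(0.5118)/8.256=0.081 → t=1.326; u2·a0=0.7084·8.256=5.849; a1=0.000 < 5.849 ≤ a1+a2=8.256 → R2 fires; C=0 S=4 X=17
Draw 11: a1=0.000, a2=8.772, a3=0.000, a0=8.772; τ=−ln(0.2791)/8.772=0.145 → t=1.471 > T=1.44: stop.
Read off C at T=1.44: 0

C at T = 0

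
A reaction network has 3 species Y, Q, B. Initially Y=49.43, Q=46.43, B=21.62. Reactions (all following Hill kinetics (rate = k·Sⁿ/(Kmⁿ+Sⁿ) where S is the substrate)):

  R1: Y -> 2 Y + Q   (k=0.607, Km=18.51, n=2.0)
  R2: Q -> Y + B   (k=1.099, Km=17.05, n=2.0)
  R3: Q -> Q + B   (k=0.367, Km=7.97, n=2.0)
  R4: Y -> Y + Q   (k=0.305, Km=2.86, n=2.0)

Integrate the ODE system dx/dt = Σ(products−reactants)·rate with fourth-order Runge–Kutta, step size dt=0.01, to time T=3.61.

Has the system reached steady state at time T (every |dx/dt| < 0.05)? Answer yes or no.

Steady state at T: no

RK4 with dt=0.01: 361 steps to T=3.61. Trajectory (selected grid times):
t=0.00: Y=49.43 Q=46.43 B=21.62
t=0.40: Y=50.03 Q=46.38 B=22.15
t=0.80: Y=50.63 Q=46.33 B=22.68
t=1.20: Y=51.23 Q=46.27 B=23.21
t=1.60: Y=51.84 Q=46.22 B=23.74
t=2.01: Y=52.45 Q=46.17 B=24.28
t=2.41: Y=53.06 Q=46.12 B=24.81
t=2.81: Y=53.66 Q=46.08 B=25.34
t=3.21: Y=54.26 Q=46.03 B=25.87
t=3.61: Y=54.87 Q=45.98 B=26.40
Rates at T: R1=0.5450, R2=0.9662, R3=0.3563, R4=0.3042
dx/dt at T (Σ net stoichiometry × rate): Y=+1.5111, Q=-0.1170, B=+1.3225
Largest |dx/dt| is |+1.5111| (Y) ≥ 0.05 → not steady.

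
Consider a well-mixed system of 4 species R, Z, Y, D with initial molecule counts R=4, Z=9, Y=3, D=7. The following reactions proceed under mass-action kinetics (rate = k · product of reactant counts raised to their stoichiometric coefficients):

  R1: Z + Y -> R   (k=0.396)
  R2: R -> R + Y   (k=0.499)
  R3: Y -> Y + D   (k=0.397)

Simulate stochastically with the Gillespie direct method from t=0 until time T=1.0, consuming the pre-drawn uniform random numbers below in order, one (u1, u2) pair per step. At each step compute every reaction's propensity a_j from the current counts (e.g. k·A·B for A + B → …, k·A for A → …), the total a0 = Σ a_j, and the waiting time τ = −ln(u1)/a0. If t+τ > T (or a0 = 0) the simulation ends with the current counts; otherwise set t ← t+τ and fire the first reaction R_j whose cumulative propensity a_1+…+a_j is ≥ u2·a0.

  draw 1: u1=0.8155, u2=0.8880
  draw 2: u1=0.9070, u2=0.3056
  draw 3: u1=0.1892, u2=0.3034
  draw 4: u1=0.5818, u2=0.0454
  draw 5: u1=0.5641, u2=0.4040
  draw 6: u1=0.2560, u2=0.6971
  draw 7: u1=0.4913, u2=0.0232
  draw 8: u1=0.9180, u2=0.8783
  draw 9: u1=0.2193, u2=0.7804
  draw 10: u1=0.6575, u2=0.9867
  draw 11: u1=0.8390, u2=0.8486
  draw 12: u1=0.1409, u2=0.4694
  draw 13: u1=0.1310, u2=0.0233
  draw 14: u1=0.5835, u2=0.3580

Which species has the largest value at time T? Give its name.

Dominant species at T: R

t=0.000: R=4 Z=9 Y=3 D=7
Draw 1: a1=10.692, a2=1.996, a3=1.191, a0=13.879; τ=−ln(0.8155)/13.879=0.015 → t=0.015; u2·a0=0.8880·13.879=12.325; a1=10.692 < 12.325 ≤ a1+a2=12.688 → R2 fires; R=4 Z=9 Y=4 D=7
Draw 2: a1=14.256, a2=1.996, a3=1.588, a0=17.840; τ=−ln(0.9070)/17.840=0.005 → t=0.020; u2·a0=0.3056·17.840=5.452 ≤ a1=14.256 → R1 fires; R=5 Z=8 Y=3 D=7
Draw 3: a1=9.504, a2=2.495, a3=1.191, a0=13.190; τ=−ln(0.1892)/13.190=0.126 → t=0.146; u2·a0=0.3034·13.190=4.002 ≤ a1=9.504 → R1 fires; R=6 Z=7 Y=2 D=7
Draw 4: a1=5.544, a2=2.994, a3=0.794, a0=9.332; τ=−ln(0.5818)/9.332=0.058 → t=0.204; u2·a0=0.0454·9.332=0.424 ≤ a1=5.544 → R1 fires; R=7 Z=6 Y=1 D=7
Draw 5: a1=2.376, a2=3.493, a3=0.397, a0=6.266; τ=−ln(0.5641)/6.266=0.091 → t=0.296; u2·a0=0.4040·6.266=2.531; a1=2.376 < 2.531 ≤ a1+a2=5.869 → R2 fires; R=7 Z=6 Y=2 D=7
Draw 6: a1=4.752, a2=3.493, a3=0.794, a0=9.039; τ=−ln(0.2560)/9.039=0.151 → t=0.447; u2·a0=0.6971·9.039=6.301; a1=4.752 < 6.301 ≤ a1+a2=8.245 → R2 fires; R=7 Z=6 Y=3 D=7
Draw 7: a1=7.128, a2=3.493, a3=1.191, a0=11.812; τ=−ln(0.4913)/11.812=0.060 → t=0.507; u2·a0=0.0232·11.812=0.274 ≤ a1=7.128 → R1 fires; R=8 Z=5 Y=2 D=7
Draw 8: a1=3.960, a2=3.992, a3=0.794, a0=8.746; τ=−ln(0.9180)/8.746=0.010 → t=0.516; u2·a0=0.8783·8.746=7.682; a1=3.960 < 7.682 ≤ a1+a2=7.952 → R2 fires; R=8 Z=5 Y=3 D=7
Draw 9: a1=5.940, a2=3.992, a3=1.191, a0=11.123; τ=−ln(0.2193)/11.123=0.136 → t=0.653; u2·a0=0.7804·11.123=8.680; a1=5.940 < 8.680 ≤ a1+a2=9.932 → R2 fires; R=8 Z=5 Y=4 D=7
Draw 10: a1=7.920, a2=3.992, a3=1.588, a0=13.500; τ=−ln(0.6575)/13.500=0.031 → t=0.684; u2·a0=0.9867·13.500=13.320; a1+a2=11.912 < 13.320 ≤ a1+…+a3=13.500 → R3 fires; R=8 Z=5 Y=4 D=8
Draw 11: a1=7.920, a2=3.992, a3=1.588, a0=13.500; τ=−ln(0.8390)/13.500=0.013 → t=0.697; u2·a0=0.8486·13.500=11.456; a1=7.920 < 11.456 ≤ a1+a2=11.912 → R2 fires; R=8 Z=5 Y=5 D=8
Draw 12: a1=9.900, a2=3.992, a3=1.985, a0=15.877; τ=−ln(0.1409)/15.877=0.123 → t=0.820; u2·a0=0.4694·15.877=7.453 ≤ a1=9.900 → R1 fires; R=9 Z=4 Y=4 D=8
Draw 13: a1=6.336, a2=4.491, a3=1.588, a0=12.415; τ=−ln(0.1310)/12.415=0.164 → t=0.984; u2·a0=0.0233·12.415=0.289 ≤ a1=6.336 → R1 fires; R=10 Z=3 Y=3 D=8
Draw 14: a1=3.564, a2=4.990, a3=1.191, a0=9.745; τ=−ln(0.5835)/9.745=0.055 → t=1.039 > T=1.0: stop.
At T=1.0: R=10 Z=3 Y=3 D=8; the largest is R.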